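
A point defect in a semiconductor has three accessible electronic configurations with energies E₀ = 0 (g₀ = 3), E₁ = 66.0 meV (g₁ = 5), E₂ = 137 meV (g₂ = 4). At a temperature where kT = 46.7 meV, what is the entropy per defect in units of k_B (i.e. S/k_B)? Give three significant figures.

2.02

Eᵢ/kT = 0, 1.4133, 2.9336.
Z = Σ gᵢe^(−Eᵢ/kT) = 3·e^(−0) + 5·e^(−1.4133) + 4·e^(−2.9336) = 3.0000 + 1.2167 + 0.21282 = 4.4295.
⟨E⟩ = Σ EᵢPᵢ = 24.711 meV.
S/k_B = ln Z + ⟨E⟩/kT = ln(4.4295) + 24.711/46.7 = 1.4883 + 0.52914 = 2.02.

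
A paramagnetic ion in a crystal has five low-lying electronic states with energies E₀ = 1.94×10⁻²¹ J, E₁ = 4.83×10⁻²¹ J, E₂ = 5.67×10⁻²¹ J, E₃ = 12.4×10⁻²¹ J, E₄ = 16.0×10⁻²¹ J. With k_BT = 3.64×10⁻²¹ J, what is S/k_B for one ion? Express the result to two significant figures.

Eᵢ/kT = 0.5330, 1.327, 1.558, 3.407, 4.396.
Z = Σ e^(−Eᵢ/kT) = e^(−0.5330) + e^(−1.327) + e^(−1.558) + e^(−3.407) + e^(−4.396) = 0.5868 + 0.2653 + 0.2106 + 0.03314 + 0.01233 = 1.108.
⟨E⟩ = Σ EᵢPᵢ = 3.811 ×10⁻²¹ J.
S/k_B = ln Z + ⟨E⟩/kT = ln(1.108) + 3.811/3.64 = 0.1026 + 1.047 = 1.1.

1.1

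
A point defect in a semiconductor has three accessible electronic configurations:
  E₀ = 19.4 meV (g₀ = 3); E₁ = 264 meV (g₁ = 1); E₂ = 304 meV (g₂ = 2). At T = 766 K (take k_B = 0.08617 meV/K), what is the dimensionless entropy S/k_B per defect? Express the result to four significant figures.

1.183

k_BT = 0.08617 × 766 K = 66.0062 meV.
Eᵢ/kT = 0.293912, 3.99962, 4.60563.
Z = Σ gᵢe^(−Eᵢ/kT) = 3·e^(−0.293912) + 1·e^(−3.99962) + 2·e^(−4.60563) = 2.23603 + 0.0183226 + 0.0199908 = 2.27434.
⟨E⟩ = Σ EᵢPᵢ = 23.8721 meV.
S/k_B = ln Z + ⟨E⟩/kT = ln(2.27434) + 23.8721/66.0062 = 0.821690 + 0.361665 = 1.183.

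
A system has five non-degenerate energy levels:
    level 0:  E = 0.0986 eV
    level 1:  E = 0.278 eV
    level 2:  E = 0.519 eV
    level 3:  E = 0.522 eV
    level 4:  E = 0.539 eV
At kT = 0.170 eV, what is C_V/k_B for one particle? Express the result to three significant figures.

Eᵢ/kT = 0.58000, 1.6353, 3.0529, 3.0706, 3.1706.
Z = Σ e^(−Eᵢ/kT) = e^(−0.58000) + e^(−1.6353) + e^(−3.0529) + e^(−3.0706) + e^(−3.1706) = 0.55990 + 0.19489 + 0.047222 + 0.046393 + 0.041978 = 0.89038.
⟨E⟩ = 0.20299 eV, ⟨E²⟩ = 0.065210 eV².
C_V/k_B = (⟨E²⟩ − ⟨E⟩²)/(kT)² = (0.065210 − 0.041205)/0.028900 = 0.831.

0.831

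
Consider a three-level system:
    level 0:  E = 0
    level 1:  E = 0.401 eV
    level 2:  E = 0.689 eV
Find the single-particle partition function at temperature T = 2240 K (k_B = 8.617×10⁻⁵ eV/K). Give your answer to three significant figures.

k_BT = 8.617×10⁻⁵ × 2240 K = 0.19302 eV.
Eᵢ/kT = 0, 2.0775, 3.5696.
Z = Σ e^(−Eᵢ/kT) = e^(−0) + e^(−2.0775) + e^(−3.5696) = 1.0000 + 0.12524 + 0.028167 = 1.1534.

Z = 1.15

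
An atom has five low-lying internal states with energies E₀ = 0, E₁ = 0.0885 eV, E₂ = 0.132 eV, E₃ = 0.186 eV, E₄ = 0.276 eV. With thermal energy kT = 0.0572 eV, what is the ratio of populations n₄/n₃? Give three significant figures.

0.207

n₄/n₃ = exp[−(E₄−E₃)/kT] = exp(−(0.090 eV)/(0.0572 eV)) = exp(-1.5734) = 0.207.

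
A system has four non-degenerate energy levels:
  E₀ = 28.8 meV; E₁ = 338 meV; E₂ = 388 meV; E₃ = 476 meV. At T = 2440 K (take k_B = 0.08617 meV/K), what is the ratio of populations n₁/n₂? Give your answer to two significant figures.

k_BT = 0.08617 × 2440 K = 210.3 meV.
n₁/n₂ = exp[−(E₁−E₂)/kT] = exp(−(-50 meV)/(210.3 meV)) = exp(0.2378) = 1.3.

1.3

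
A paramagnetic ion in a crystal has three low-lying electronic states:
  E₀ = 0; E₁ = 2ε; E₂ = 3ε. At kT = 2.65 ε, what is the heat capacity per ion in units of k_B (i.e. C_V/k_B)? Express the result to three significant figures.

Eᵢ/kT = 0, 0.75472, 1.1321.
Z = Σ e^(−Eᵢ/kT) = e^(−0) + e^(−0.75472) + e^(−1.1321) = 1.0000 + 0.47014 + 0.32236 = 1.7925.
⟨E⟩ = 1.0641 ε, ⟨E²⟩ = 2.6677 ε².
C_V/k_B = (⟨E²⟩ − ⟨E⟩²)/(kT)² = (2.6677 − 1.1323)/7.0225 = 0.219.

0.219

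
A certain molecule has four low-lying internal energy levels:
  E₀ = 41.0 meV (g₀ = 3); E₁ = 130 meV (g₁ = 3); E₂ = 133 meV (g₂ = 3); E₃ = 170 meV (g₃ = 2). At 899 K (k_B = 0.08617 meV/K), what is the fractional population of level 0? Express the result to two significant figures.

k_BT = 0.08617 × 899 K = 77.47 meV.
Eᵢ/kT = 0.5292, 1.678, 1.717, 2.194.
Z = Σ gᵢe^(−Eᵢ/kT) = 3·e^(−0.5292) + 3·e^(−1.678) + 3·e^(−1.717) + 2·e^(−2.194) = 1.767 + 0.5602 + 0.5388 + 0.2229 = 3.089.
P₀ = g₀ e^(−E₀/kT) / Z = 1.767/3.089 = 0.57.

0.57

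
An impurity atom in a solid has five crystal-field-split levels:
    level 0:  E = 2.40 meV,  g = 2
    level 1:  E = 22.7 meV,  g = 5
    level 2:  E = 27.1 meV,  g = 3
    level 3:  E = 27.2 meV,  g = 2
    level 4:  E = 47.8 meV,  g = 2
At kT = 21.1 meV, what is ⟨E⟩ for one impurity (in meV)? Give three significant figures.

Eᵢ/kT = 0.11374, 1.0758, 1.2844, 1.2891, 2.2654.
Z = Σ gᵢe^(−Eᵢ/kT) = 2·e^(−0.11374) + 5·e^(−1.0758) + 3·e^(−1.2844) + 2·e^(−1.2891) + 2·e^(−2.2654) = 1.7850 + 1.7051 + 0.83045 + 0.55104 + 0.20758 = 5.0792.
⟨E⟩ = Σ Eᵢ gᵢe^(−Eᵢ/kT) / Z = (2.40·1.7850 + 22.7·1.7051 + 27.1·0.83045 + 27.2·0.55104 + 47.8·0.20758) / 5.0792 = 17.8 meV.

17.8 meV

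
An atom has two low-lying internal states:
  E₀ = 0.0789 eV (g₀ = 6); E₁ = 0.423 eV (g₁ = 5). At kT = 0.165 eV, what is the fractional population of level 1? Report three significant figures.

Eᵢ/kT = 0.47818, 2.5636.
Z = Σ gᵢe^(−Eᵢ/kT) = 6·e^(−0.47818) + 5·e^(−2.5636) = 3.7195 + 0.38513 = 4.1046.
P₁ = g₁ e^(−E₁/kT) / Z = 0.38513/4.1046 = 0.0938.

0.0938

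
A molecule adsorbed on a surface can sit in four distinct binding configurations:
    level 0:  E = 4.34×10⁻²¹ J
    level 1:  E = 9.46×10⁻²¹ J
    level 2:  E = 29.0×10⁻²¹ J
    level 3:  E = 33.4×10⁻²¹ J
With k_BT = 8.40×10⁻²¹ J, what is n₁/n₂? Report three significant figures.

n₁/n₂ = exp[−(E₁−E₂)/kT] = exp(−(-19.54 ×10⁻²¹ J)/(8.40 ×10⁻²¹ J)) = exp(2.3262) = 10.2.

10.2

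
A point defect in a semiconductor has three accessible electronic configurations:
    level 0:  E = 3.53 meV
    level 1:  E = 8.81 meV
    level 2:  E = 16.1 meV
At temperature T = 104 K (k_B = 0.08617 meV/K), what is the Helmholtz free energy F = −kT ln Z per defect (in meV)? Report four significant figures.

k_BT = 0.08617 × 104 K = 8.96168 meV.
Eᵢ/kT = 0.393899, 0.983075, 1.79654.
Z = Σ e^(−Eᵢ/kT) = e^(−0.393899) + e^(−0.983075) + e^(−1.79654) = 0.674422 + 0.374159 + 0.165872 = 1.21445.
F = −kT ln Z = −8.96168 × ln(1.21445) = −8.96168 × 0.194291 = -1.741 meV.

-1.741 meV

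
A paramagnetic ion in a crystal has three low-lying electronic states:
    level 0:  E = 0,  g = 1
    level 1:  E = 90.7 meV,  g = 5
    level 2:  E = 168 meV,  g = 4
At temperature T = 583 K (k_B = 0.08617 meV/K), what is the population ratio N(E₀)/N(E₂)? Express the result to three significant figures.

7.08

k_BT = 0.08617 × 583 K = 50.237 meV.
n₀/n₂ = (g₀/g₂) exp[−(E₀−E₂)/kT] = (1/4) × exp(−(-168 meV)/(50.237 meV)) = (1/4) × exp(3.3441) = 7.08.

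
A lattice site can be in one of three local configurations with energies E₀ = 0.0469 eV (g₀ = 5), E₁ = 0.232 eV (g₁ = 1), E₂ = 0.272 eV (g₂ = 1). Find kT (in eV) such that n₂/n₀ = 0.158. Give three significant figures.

0.955 eV

n₂/n₀ = (g₂/g₀) exp[−(E₂−E₀)/kT] = 0.158.
⇒ (E₂−E₀)/kT = ln((1/5)/0.158) = ln(1.2658) = 0.23570.
kT = 0.2251 eV / 0.23570 = 0.955 eV.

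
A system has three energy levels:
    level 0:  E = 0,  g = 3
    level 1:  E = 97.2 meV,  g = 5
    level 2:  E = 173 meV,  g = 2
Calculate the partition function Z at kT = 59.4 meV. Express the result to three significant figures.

Z = 4.08

Eᵢ/kT = 0, 1.6364, 2.9125.
Z = Σ gᵢe^(−Eᵢ/kT) = 3·e^(−0) + 5·e^(−1.6364) + 2·e^(−2.9125) = 3.0000 + 0.97340 + 0.10868 = 4.0821.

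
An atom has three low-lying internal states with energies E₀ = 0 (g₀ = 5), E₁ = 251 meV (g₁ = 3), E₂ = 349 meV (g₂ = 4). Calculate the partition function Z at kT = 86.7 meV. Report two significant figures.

Z = 5.2

Eᵢ/kT = 0, 2.895, 4.025.
Z = Σ gᵢe^(−Eᵢ/kT) = 5·e^(−0) + 3·e^(−2.895) + 4·e^(−4.025) = 5.000 + 0.1659 + 0.07145 = 5.237.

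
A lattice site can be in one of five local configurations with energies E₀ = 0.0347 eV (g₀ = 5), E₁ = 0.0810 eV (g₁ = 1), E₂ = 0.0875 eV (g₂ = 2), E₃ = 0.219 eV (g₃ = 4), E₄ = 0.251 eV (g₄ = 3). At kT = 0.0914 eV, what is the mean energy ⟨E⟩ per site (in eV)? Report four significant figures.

0.06735 eV

Eᵢ/kT = 0.379650, 0.886214, 0.957330, 2.39606, 2.74617.
Z = Σ gᵢe^(−Eᵢ/kT) = 5·e^(−0.379650) + 1·e^(−0.886214) + 2·e^(−0.957330) + 4·e^(−2.39606) + 3·e^(−2.74617) = 3.42050 + 0.412213 + 0.767833 + 0.364304 + 0.192520 = 5.15737.
⟨E⟩ = Σ Eᵢ gᵢe^(−Eᵢ/kT) / Z = (0.0347·3.42050 + 0.0810·0.412213 + 0.0875·0.767833 + 0.219·0.364304 + 0.251·0.192520) / 5.15737 = 0.06735 eV.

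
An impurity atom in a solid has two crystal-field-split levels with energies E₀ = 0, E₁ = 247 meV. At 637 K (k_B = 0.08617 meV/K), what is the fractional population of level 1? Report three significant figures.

k_BT = 0.08617 × 637 K = 54.890 meV.
Eᵢ/kT = 0, 4.4999.
Z = Σ e^(−Eᵢ/kT) = e^(−0) + e^(−4.4999) = 1.0000 + 0.011110 = 1.0111.
P₁ = e^(−E₁/kT) / Z = 0.011110/1.0111 = 0.0110.

0.0110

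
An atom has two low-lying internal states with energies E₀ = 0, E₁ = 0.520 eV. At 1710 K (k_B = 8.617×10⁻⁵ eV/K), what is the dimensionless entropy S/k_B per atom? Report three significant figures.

0.129

k_BT = 8.617×10⁻⁵ × 1710 K = 0.14735 eV.
Eᵢ/kT = 0, 3.5290.
Z = Σ e^(−Eᵢ/kT) = e^(−0) + e^(−3.5290) = 1.0000 + 0.029334 = 1.0293.
⟨E⟩ = Σ EᵢPᵢ = 0.014819 eV.
S/k_B = ln Z + ⟨E⟩/kT = ln(1.0293) + 0.014819/0.14735 = 0.028879 + 0.10057 = 0.129.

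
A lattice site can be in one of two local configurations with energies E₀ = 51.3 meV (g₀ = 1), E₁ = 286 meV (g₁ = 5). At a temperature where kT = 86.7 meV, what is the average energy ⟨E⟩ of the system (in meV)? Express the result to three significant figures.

Eᵢ/kT = 0.59170, 3.2987.
Z = Σ gᵢe^(−Eᵢ/kT) = 1·e^(−0.59170) + 5·e^(−3.2987) = 0.55339 + 0.18466 = 0.73805.
⟨E⟩ = Σ Eᵢ gᵢe^(−Eᵢ/kT) / Z = (51.3·0.55339 + 286·0.18466) / 0.73805 = 110 meV.

110 meV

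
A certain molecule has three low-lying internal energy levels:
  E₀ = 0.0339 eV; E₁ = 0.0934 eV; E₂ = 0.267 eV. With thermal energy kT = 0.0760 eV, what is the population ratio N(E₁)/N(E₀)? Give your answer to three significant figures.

n₁/n₀ = exp[−(E₁−E₀)/kT] = exp(−(0.0595 eV)/(0.0760 eV)) = exp(-0.78289) = 0.457.

0.457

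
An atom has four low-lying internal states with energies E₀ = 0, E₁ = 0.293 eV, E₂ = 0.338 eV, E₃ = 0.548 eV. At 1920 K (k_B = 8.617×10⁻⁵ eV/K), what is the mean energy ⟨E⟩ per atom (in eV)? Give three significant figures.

0.0850 eV

k_BT = 8.617×10⁻⁵ × 1920 K = 0.16545 eV.
Eᵢ/kT = 0, 1.7709, 2.0429, 3.3122.
Z = Σ e^(−Eᵢ/kT) = e^(−0) + e^(−1.7709) + e^(−2.0429) + e^(−3.3122) = 1.0000 + 0.17018 + 0.12965 + 0.036436 = 1.3363.
⟨E⟩ = Σ Eᵢ e^(−Eᵢ/kT) / Z = (0·1.0000 + 0.293·0.17018 + 0.338·0.12965 + 0.548·0.036436) / 1.3363 = 0.0850 eV.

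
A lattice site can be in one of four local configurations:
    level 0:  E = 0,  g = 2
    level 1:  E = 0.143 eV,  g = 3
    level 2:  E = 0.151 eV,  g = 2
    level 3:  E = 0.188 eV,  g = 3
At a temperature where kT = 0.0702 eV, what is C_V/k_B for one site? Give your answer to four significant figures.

Eᵢ/kT = 0, 2.03704, 2.15100, 2.67806.
Z = Σ gᵢe^(−Eᵢ/kT) = 2·e^(−0) + 3·e^(−2.03704) + 2·e^(−2.15100) + 3·e^(−2.67806) = 2.00000 + 0.391242 + 0.232735 + 0.206089 = 2.83007.
⟨E⟩ = 0.0458771 eV, ⟨E²⟩ = 0.00727583 eV².
C_V/k_B = (⟨E²⟩ − ⟨E⟩²)/(kT)² = (0.00727583 − 0.00210471)/0.00492804 = 1.049.

1.049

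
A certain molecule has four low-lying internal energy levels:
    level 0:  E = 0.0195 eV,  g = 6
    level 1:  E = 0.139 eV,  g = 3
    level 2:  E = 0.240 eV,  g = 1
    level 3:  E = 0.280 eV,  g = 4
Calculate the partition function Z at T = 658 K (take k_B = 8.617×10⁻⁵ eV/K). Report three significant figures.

k_BT = 8.617×10⁻⁵ × 658 K = 0.056700 eV.
Eᵢ/kT = 0.34392, 2.4515, 4.2328, 4.9383.
Z = Σ gᵢe^(−Eᵢ/kT) = 6·e^(−0.34392) + 3·e^(−2.4515) + 1·e^(−4.2328) + 4·e^(−4.9383) = 4.2539 + 0.25849 + 0.014512 + 0.028667 = 4.5556.

Z = 4.56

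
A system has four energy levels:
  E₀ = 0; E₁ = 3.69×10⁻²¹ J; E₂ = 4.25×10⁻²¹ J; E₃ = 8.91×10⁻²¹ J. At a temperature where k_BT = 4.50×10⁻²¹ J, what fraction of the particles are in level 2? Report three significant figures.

Eᵢ/kT = 0, 0.82000, 0.94444, 1.9800.
Z = Σ e^(−Eᵢ/kT) = e^(−0) + e^(−0.82000) + e^(−0.94444) + e^(−1.9800) = 1.0000 + 0.44043 + 0.38890 + 0.13807 = 1.9674.
P₂ = e^(−E₂/kT) / Z = 0.38890/1.9674 = 0.198.

0.198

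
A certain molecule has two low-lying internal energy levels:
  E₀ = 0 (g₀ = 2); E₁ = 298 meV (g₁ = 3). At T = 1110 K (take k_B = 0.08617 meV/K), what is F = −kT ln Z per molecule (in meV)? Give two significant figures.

-72 meV

k_BT = 0.08617 × 1110 K = 95.65 meV.
Eᵢ/kT = 0, 3.116.
Z = Σ gᵢe^(−Eᵢ/kT) = 2·e^(−0) + 3·e^(−3.116) = 2.000 + 0.1330 = 2.133.
F = −kT ln Z = −95.65 × ln(2.133) = −95.65 × 0.7575 = -72 meV.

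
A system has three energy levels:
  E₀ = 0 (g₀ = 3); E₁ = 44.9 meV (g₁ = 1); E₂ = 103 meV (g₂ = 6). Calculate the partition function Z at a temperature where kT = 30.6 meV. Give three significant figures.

Z = 3.44

Eᵢ/kT = 0, 1.4673, 3.3660.
Z = Σ gᵢe^(−Eᵢ/kT) = 3·e^(−0) + 1·e^(−1.4673) + 6·e^(−3.3660) = 3.0000 + 0.23055 + 0.20716 = 3.4377.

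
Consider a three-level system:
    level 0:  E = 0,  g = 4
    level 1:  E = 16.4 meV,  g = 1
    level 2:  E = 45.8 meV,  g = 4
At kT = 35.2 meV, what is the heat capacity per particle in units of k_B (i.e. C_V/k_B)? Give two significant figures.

Eᵢ/kT = 0, 0.4659, 1.301.
Z = Σ gᵢe^(−Eᵢ/kT) = 4·e^(−0) + 1·e^(−0.4659) + 4·e^(−1.301) = 4.000 + 0.6276 + 1.089 = 5.717.
⟨E⟩ = 10.52 meV, ⟨E²⟩ = 429.1 meV².
C_V/k_B = (⟨E²⟩ − ⟨E⟩²)/(kT)² = (429.1 − 110.7)/1239 = 0.26.

0.26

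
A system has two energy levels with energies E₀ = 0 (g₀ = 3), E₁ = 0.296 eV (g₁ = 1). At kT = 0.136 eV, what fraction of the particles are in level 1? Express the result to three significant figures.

0.0364

Eᵢ/kT = 0, 2.1765.
Z = Σ gᵢe^(−Eᵢ/kT) = 3·e^(−0) + 1·e^(−2.1765) = 3.0000 + 0.11344 = 3.1134.
P₁ = g₁ e^(−E₁/kT) / Z = 0.11344/3.1134 = 0.0364.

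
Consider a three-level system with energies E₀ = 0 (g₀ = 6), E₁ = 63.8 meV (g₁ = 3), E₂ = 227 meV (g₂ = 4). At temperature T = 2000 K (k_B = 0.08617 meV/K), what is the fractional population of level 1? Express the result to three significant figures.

0.227

k_BT = 0.08617 × 2000 K = 172.34 meV.
Eᵢ/kT = 0, 0.37020, 1.3172.
Z = Σ gᵢe^(−Eᵢ/kT) = 6·e^(−0) + 3·e^(−0.37020) + 4·e^(−1.3172) = 6.0000 + 2.0718 + 1.0715 = 9.1433.
P₁ = g₁ e^(−E₁/kT) / Z = 2.0718/9.1433 = 0.227.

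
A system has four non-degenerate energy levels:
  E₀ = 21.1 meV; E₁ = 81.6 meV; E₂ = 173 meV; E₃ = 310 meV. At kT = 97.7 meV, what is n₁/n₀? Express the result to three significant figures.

0.538

n₁/n₀ = exp[−(E₁−E₀)/kT] = exp(−(60.5 meV)/(97.7 meV)) = exp(-0.61924) = 0.538.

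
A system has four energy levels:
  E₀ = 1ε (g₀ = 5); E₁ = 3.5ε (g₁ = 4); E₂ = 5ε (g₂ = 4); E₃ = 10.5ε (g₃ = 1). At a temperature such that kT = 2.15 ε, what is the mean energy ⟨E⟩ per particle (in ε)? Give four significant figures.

1.832 ε

Eᵢ/kT = 0.465116, 1.62791, 2.32558, 4.88372.
Z = Σ gᵢe^(−Eᵢ/kT) = 5·e^(−0.465116) + 4·e^(−1.62791) + 4·e^(−2.32558) + 1·e^(−4.88372) = 3.14031 + 0.785358 + 0.390907 + 0.00756881 = 4.32414.
⟨E⟩ = Σ Eᵢ gᵢe^(−Eᵢ/kT) / Z = (1·3.14031 + 3.5·0.785358 + 5·0.390907 + 10.5·0.00756881) / 4.32414 = 1.832 ε.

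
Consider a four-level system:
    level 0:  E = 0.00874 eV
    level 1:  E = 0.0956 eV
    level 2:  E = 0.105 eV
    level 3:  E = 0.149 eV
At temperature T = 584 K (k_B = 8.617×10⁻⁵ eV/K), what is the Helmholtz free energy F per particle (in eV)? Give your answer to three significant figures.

k_BT = 8.617×10⁻⁵ × 584 K = 0.050323 eV.
Eᵢ/kT = 0.17368, 1.8997, 2.0865, 2.9609.
Z = Σ e^(−Eᵢ/kT) = e^(−0.17368) + e^(−1.8997) + e^(−2.0865) + e^(−2.9609) = 0.84057 + 0.14961 + 0.12412 + 0.051772 = 1.1661.
F = −kT ln Z = −0.050323 × ln(1.1661) = −0.050323 × 0.15366 = -0.00773 eV.

-0.00773 eV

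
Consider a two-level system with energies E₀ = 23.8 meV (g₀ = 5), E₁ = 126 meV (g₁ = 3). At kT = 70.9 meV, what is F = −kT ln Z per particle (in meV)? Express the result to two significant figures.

Eᵢ/kT = 0.3357, 1.777.
Z = Σ gᵢe^(−Eᵢ/kT) = 5·e^(−0.3357) + 3·e^(−1.777) = 3.574 + 0.5074 = 4.081.
F = −kT ln Z = −70.9 × ln(4.081) = −70.9 × 1.406 = -100 meV.

-100 meV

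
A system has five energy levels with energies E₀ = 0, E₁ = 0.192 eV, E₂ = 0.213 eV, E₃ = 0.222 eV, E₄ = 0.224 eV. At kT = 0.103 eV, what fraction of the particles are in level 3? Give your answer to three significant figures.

0.0767

Eᵢ/kT = 0, 1.8641, 2.0680, 2.1553, 2.1748.
Z = Σ e^(−Eᵢ/kT) = e^(−0) + e^(−1.8641) + e^(−2.0680) + e^(−2.1553) + e^(−2.1748) = 1.0000 + 0.15504 + 0.12644 + 0.11587 + 0.11363 = 1.5110.
P₃ = e^(−E₃/kT) / Z = 0.11587/1.5110 = 0.0767.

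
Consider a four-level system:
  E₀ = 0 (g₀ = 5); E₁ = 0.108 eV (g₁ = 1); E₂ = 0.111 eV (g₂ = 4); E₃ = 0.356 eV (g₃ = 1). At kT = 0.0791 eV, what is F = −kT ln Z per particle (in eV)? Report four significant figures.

-0.1450 eV

Eᵢ/kT = 0, 1.36536, 1.40329, 4.50063.
Z = Σ gᵢe^(−Eᵢ/kT) = 5·e^(−0) + 1·e^(−1.36536) + 4·e^(−1.40329) + 1·e^(−4.50063) = 5.00000 + 0.255289 + 0.983148 + 0.0111020 = 6.24954.
F = −kT ln Z = −0.0791 × ln(6.24954) = −0.0791 × 1.83251 = -0.1450 eV.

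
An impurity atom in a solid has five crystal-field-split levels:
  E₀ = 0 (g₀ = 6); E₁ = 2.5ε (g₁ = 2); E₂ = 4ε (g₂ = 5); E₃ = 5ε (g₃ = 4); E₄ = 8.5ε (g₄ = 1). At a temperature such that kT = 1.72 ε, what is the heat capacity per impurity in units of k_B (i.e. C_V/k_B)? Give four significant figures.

Eᵢ/kT = 0, 1.45349, 2.32558, 2.90698, 4.94186.
Z = Σ gᵢe^(−Eᵢ/kT) = 6·e^(−0) + 2·e^(−1.45349) + 5·e^(−2.32558) + 4·e^(−2.90698) + 1·e^(−4.94186) = 6.00000 + 0.467506 + 0.488634 + 0.218562 + 0.00714130 = 7.18184.
⟨E⟩ = 0.595504 ε, ⟨E²⟩ = 2.32810 ε².
C_V/k_B = (⟨E²⟩ − ⟨E⟩²)/(kT)² = (2.32810 − 0.354625)/2.95840 = 0.6671.

0.6671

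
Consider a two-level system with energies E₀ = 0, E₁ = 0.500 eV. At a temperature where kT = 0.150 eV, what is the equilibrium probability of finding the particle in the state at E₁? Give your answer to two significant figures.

0.034

Eᵢ/kT = 0, 3.333.
Z = Σ e^(−Eᵢ/kT) = e^(−0) + e^(−3.333) = 1.000 + 0.03569 = 1.036.
P₁ = e^(−E₁/kT) / Z = 0.03569/1.036 = 0.034.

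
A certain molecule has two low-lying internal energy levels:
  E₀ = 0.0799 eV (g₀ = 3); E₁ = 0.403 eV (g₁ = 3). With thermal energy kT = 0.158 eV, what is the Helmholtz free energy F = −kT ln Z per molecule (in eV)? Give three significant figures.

Eᵢ/kT = 0.50570, 2.5506.
Z = Σ gᵢe^(−Eᵢ/kT) = 3·e^(−0.50570) + 3·e^(−2.5506) = 1.8092 + 0.23410 = 2.0433.
F = −kT ln Z = −0.158 × ln(2.0433) = −0.158 × 0.71457 = -0.113 eV.

-0.113 eV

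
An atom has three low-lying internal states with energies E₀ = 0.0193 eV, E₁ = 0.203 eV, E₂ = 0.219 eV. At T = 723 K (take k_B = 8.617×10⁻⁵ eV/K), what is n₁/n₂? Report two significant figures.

1.3

k_BT = 8.617×10⁻⁵ × 723 K = 0.06230 eV.
n₁/n₂ = exp[−(E₁−E₂)/kT] = exp(−(-0.016 eV)/(0.06230 eV)) = exp(0.2568) = 1.3.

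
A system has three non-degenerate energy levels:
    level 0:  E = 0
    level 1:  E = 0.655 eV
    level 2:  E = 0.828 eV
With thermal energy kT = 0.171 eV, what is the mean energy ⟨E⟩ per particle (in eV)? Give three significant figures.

Eᵢ/kT = 0, 3.8304, 4.8421.
Z = Σ e^(−Eᵢ/kT) = e^(−0) + e^(−3.8304) + e^(−4.8421) = 1.0000 + 0.021701 + 0.0078905 = 1.0296.
⟨E⟩ = Σ Eᵢ e^(−Eᵢ/kT) / Z = (0·1.0000 + 0.655·0.021701 + 0.828·0.0078905) / 1.0296 = 0.0202 eV.

0.0202 eV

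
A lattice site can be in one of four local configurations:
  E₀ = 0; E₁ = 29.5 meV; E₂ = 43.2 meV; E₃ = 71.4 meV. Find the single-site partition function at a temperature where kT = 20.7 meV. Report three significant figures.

Z = 1.40

Eᵢ/kT = 0, 1.4251, 2.0870, 3.4493.
Z = Σ e^(−Eᵢ/kT) = e^(−0) + e^(−1.4251) + e^(−2.0870) + e^(−3.4493) = 1.0000 + 0.24048 + 0.12406 + 0.031768 = 1.3963.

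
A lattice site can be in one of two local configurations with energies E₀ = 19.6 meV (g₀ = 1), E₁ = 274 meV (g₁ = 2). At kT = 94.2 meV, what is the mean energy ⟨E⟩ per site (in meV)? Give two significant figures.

50 meV

Eᵢ/kT = 0.2081, 2.909.
Z = Σ gᵢe^(−Eᵢ/kT) = 1·e^(−0.2081) + 2·e^(−2.909) = 0.8121 + 0.1091 = 0.9212.
⟨E⟩ = Σ Eᵢ gᵢe^(−Eᵢ/kT) / Z = (19.6·0.8121 + 274·0.1091) / 0.9212 = 50 meV.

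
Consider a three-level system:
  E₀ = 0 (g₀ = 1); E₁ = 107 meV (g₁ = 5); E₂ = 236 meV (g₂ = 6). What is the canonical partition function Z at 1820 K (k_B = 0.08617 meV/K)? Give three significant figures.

Z = 4.86

k_BT = 0.08617 × 1820 K = 156.83 meV.
Eᵢ/kT = 0, 0.68227, 1.5048.
Z = Σ gᵢe^(−Eᵢ/kT) = 1·e^(−0) + 5·e^(−0.68227) + 6·e^(−1.5048) = 1.0000 + 2.5273 + 1.3324 = 4.8597.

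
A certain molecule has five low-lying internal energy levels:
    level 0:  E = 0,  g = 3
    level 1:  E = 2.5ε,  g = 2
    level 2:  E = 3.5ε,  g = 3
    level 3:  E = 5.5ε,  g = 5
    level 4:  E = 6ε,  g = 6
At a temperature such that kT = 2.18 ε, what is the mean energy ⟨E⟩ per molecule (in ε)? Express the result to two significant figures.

Eᵢ/kT = 0, 1.147, 1.606, 2.523, 2.752.
Z = Σ gᵢe^(−Eᵢ/kT) = 3·e^(−0) + 2·e^(−1.147) + 3·e^(−1.606) + 5·e^(−2.523) + 6·e^(−2.752) = 3.000 + 0.6352 + 0.6021 + 0.4011 + 0.3828 = 5.021.
⟨E⟩ = Σ Eᵢ gᵢe^(−Eᵢ/kT) / Z = (0·3.000 + 2.5·0.6352 + 3.5·0.6021 + 5.5·0.4011 + 6·0.3828) / 5.021 = 1.6 ε.

1.6 ε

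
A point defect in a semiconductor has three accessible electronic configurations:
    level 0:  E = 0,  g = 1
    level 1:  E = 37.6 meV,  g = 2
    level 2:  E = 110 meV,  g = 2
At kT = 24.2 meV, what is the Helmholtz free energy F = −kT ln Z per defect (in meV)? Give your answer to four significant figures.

-8.894 meV

Eᵢ/kT = 0, 1.55372, 4.54545.
Z = Σ gᵢe^(−Eᵢ/kT) = 1·e^(−0) + 2·e^(−1.55372) + 2·e^(−4.54545) = 1.00000 + 0.422920 + 0.0212308 = 1.44415.
F = −kT ln Z = −24.2 × ln(1.44415) = −24.2 × 0.367521 = -8.894 meV.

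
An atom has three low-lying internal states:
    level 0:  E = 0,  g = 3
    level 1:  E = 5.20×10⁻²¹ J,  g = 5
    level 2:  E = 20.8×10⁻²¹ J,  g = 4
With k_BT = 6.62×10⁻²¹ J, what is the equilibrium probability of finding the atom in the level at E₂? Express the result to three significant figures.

0.0317

Eᵢ/kT = 0, 0.78550, 3.1420.
Z = Σ gᵢe^(−Eᵢ/kT) = 3·e^(−0) + 5·e^(−0.78550) + 4·e^(−3.1420) = 3.0000 + 2.2795 + 0.17279 = 5.4523.
P₂ = g₂ e^(−E₂/kT) / Z = 0.17279/5.4523 = 0.0317.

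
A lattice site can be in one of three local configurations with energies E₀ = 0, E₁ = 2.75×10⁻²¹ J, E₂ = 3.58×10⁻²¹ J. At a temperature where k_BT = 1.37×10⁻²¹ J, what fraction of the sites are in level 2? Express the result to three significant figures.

0.0607

Eᵢ/kT = 0, 2.0073, 2.6131.
Z = Σ e^(−Eᵢ/kT) = e^(−0) + e^(−2.0073) + e^(−2.6131) = 1.0000 + 0.13435 + 0.073307 = 1.2077.
P₂ = e^(−E₂/kT) / Z = 0.073307/1.2077 = 0.0607.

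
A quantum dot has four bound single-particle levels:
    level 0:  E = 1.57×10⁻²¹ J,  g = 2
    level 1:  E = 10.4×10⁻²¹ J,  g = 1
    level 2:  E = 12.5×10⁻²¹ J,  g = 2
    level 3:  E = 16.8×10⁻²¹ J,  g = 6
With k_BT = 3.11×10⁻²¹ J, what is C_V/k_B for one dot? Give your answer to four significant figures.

0.9791

Eᵢ/kT = 0.504823, 3.34405, 4.01929, 5.40193.
Z = Σ gᵢe^(−Eᵢ/kT) = 2·e^(−0.504823) + 1·e^(−3.34405) + 2·e^(−4.01929) + 6·e^(−5.40193) = 1.20722 + 0.0352937 + 0.0359314 + 0.0270472 = 1.30549.
⟨E⟩ = 2.42509, ⟨E²⟩ = 15.3514.
C_V/k_B = (⟨E²⟩ − ⟨E⟩²)/(kT)² = (15.3514 − 5.88106)/9.67210 = 0.9791.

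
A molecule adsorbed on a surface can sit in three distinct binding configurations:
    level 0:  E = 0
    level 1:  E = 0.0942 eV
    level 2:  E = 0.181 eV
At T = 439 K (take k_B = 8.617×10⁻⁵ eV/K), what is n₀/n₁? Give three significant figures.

k_BT = 8.617×10⁻⁵ × 439 K = 0.037829 eV.
n₀/n₁ = exp[−(E₀−E₁)/kT] = exp(−(-0.0942 eV)/(0.037829 eV)) = exp(2.4902) = 12.1.

12.1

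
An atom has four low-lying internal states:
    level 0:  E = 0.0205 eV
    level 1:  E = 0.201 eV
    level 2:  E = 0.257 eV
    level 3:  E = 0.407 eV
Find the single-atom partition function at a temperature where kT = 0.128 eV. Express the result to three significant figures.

Eᵢ/kT = 0.16016, 1.5703, 2.0078, 3.1797.
Z = Σ e^(−Eᵢ/kT) = e^(−0.16016) + e^(−1.5703) + e^(−2.0078) + e^(−3.1797) = 0.85201 + 0.20798 + 0.13428 + 0.041598 = 1.2359.

Z = 1.24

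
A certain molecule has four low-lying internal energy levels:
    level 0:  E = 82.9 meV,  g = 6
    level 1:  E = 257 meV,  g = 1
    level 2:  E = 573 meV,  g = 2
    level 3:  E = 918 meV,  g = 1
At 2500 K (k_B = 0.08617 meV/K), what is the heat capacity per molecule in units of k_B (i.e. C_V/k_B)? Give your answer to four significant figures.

k_BT = 0.08617 × 2500 K = 215.425 meV.
Eᵢ/kT = 0.384821, 1.19299, 2.65986, 4.26134.
Z = Σ gᵢe^(−Eᵢ/kT) = 6·e^(−0.384821) + 1·e^(−1.19299) + 2·e^(−2.65986) + 1·e^(−4.26134) = 4.08343 + 0.303313 + 0.139916 + 0.0141034 = 4.54076.
⟨E⟩ = 112.225 meV, ⟨E²⟩ = 23326.6 meV².
C_V/k_B = (⟨E²⟩ − ⟨E⟩²)/(kT)² = (23326.6 − 12594.5)/46407.9 = 0.2313.

0.2313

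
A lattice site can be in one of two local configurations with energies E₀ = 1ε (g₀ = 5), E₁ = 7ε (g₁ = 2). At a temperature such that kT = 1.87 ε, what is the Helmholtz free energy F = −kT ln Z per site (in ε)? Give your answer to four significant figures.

-2.040 ε

Eᵢ/kT = 0.534759, 3.74332.
Z = Σ gᵢe^(−Eᵢ/kT) = 5·e^(−0.534759) + 2·e^(−3.74332) = 2.92905 + 0.0473507 = 2.97640.
F = −kT ln Z = −1.87 × ln(2.97640) = −1.87 × 1.09071 = -2.040 ε.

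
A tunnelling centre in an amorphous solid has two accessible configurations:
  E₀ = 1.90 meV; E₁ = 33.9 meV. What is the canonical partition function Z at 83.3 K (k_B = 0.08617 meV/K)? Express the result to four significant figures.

Z = 0.7763

k_BT = 0.08617 × 83.3 K = 7.17796 meV.
Eᵢ/kT = 0.264699, 4.72279.
Z = Σ e^(−Eᵢ/kT) = e^(−0.264699) + e^(−4.72279) = 0.767437 + 0.00889034 = 0.776327.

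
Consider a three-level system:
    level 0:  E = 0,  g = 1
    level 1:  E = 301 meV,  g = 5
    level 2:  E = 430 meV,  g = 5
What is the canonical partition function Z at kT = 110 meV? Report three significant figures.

Z = 1.42

Eᵢ/kT = 0, 2.7364, 3.9091.
Z = Σ gᵢe^(−Eᵢ/kT) = 1·e^(−0) + 5·e^(−2.7364) + 5·e^(−3.9091) = 1.0000 + 0.32402 + 0.10029 = 1.4243.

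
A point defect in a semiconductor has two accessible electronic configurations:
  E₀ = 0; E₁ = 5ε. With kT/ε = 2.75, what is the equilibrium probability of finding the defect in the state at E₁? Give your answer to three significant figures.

Eᵢ/kT = 0, 1.8182.
Z = Σ e^(−Eᵢ/kT) = e^(−0) + e^(−1.8182) = 1.0000 + 0.16232 = 1.1623.
P₁ = e^(−E₁/kT) / Z = 0.16232/1.1623 = 0.140.

0.140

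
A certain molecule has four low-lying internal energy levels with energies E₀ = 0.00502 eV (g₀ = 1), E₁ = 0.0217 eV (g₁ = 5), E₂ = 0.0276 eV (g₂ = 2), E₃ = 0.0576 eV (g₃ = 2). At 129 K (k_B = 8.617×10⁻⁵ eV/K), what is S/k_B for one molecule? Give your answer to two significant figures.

k_BT = 8.617×10⁻⁵ × 129 K = 0.01112 eV.
Eᵢ/kT = 0.4514, 1.951, 2.482, 5.180.
Z = Σ gᵢe^(−Eᵢ/kT) = 1·e^(−0.4514) + 5·e^(−1.951) + 2·e^(−2.482) + 2·e^(−5.180) = 0.6367 + 0.7107 + 0.1672 + 0.01126 = 1.526.
⟨E⟩ = Σ EᵢPᵢ = 0.01565 eV.
S/k_B = ln Z + ⟨E⟩/kT = ln(1.526) + 0.01565/0.01112 = 0.4226 + 1.407 = 1.8.

1.8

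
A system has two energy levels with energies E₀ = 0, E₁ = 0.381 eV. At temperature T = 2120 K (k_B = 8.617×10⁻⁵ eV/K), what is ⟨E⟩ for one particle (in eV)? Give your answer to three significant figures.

0.0421 eV

k_BT = 8.617×10⁻⁵ × 2120 K = 0.18268 eV.
Eᵢ/kT = 0, 2.0856.
Z = Σ e^(−Eᵢ/kT) = e^(−0) + e^(−2.0856) = 1.0000 + 0.12423 = 1.1242.
⟨E⟩ = Σ Eᵢ e^(−Eᵢ/kT) / Z = (0·1.0000 + 0.381·0.12423) / 1.1242 = 0.0421 eV.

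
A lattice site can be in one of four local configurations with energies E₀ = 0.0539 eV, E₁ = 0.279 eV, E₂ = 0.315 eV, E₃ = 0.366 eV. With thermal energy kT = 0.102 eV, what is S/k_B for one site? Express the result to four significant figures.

0.6839

Eᵢ/kT = 0.528431, 2.73529, 3.08824, 3.58824.
Z = Σ e^(−Eᵢ/kT) = e^(−0.528431) + e^(−2.73529) + e^(−3.08824) + e^(−3.58824) = 0.589529 + 0.0648752 + 0.0455821 + 0.0276469 = 0.727633.
⟨E⟩ = Σ EᵢPᵢ = 0.102185 eV.
S/k_B = ln Z + ⟨E⟩/kT = ln(0.727633) + 0.102185/0.102 = -0.317958 + 1.00181 = 0.6839.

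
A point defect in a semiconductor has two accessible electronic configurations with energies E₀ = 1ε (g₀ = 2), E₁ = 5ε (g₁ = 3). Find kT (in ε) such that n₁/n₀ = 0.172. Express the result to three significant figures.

1.85 ε

n₁/n₀ = (g₁/g₀) exp[−(E₁−E₀)/kT] = 0.172.
⇒ (E₁−E₀)/kT = ln((3/2)/0.172) = ln(8.7209) = 2.1657.
kT = 4ε / 2.1657 = 1.85 ε.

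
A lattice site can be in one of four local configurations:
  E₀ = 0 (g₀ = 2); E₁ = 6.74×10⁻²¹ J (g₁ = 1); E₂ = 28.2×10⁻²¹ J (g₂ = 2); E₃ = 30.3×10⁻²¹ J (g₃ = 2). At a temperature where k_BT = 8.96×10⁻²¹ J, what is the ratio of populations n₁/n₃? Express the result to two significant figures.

n₁/n₃ = (g₁/g₃) exp[−(E₁−E₃)/kT] = (1/2) × exp(−(-23.56 ×10⁻²¹ J)/(8.96 ×10⁻²¹ J)) = (1/2) × exp(2.629) = 6.9.

6.9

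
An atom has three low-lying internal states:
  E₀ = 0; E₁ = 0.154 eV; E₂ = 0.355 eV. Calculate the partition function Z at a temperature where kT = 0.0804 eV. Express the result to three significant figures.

Eᵢ/kT = 0, 1.9154, 4.4154.
Z = Σ e^(−Eᵢ/kT) = e^(−0) + e^(−1.9154) + e^(−4.4154) = 1.0000 + 0.14728 + 0.012090 = 1.1594.

Z = 1.16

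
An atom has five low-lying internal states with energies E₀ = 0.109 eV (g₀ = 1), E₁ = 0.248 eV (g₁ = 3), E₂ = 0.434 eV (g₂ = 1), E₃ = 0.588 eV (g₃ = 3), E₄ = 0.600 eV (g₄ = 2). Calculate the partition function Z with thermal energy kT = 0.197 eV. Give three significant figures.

Z = 1.78

Eᵢ/kT = 0.55330, 1.2589, 2.2030, 2.9848, 3.0457.
Z = Σ gᵢe^(−Eᵢ/kT) = 1·e^(−0.55330) + 3·e^(−1.2589) + 1·e^(−2.2030) + 3·e^(−2.9848) + 2·e^(−3.0457) = 0.57505 + 0.85190 + 0.11047 + 0.15165 + 0.095126 = 1.7842.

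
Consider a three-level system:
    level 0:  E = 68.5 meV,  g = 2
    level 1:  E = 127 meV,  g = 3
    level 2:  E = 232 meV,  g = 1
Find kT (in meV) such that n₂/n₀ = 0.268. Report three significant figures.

n₂/n₀ = (g₂/g₀) exp[−(E₂−E₀)/kT] = 0.268.
⇒ (E₂−E₀)/kT = ln((1/2)/0.268) = ln(1.8657) = 0.62364.
kT = 163.5 meV / 0.62364 = 262 meV.

262 meV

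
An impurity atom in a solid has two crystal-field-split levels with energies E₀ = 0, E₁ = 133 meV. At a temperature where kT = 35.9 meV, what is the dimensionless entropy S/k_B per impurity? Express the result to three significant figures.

Eᵢ/kT = 0, 3.7047.
Z = Σ e^(−Eᵢ/kT) = e^(−0) + e^(−3.7047) = 1.0000 + 0.024608 = 1.0246.
⟨E⟩ = Σ EᵢPᵢ = 3.1943 meV.
S/k_B = ln Z + ⟨E⟩/kT = ln(1.0246) + 3.1943/35.9 = 0.024302 + 0.088978 = 0.113.

0.113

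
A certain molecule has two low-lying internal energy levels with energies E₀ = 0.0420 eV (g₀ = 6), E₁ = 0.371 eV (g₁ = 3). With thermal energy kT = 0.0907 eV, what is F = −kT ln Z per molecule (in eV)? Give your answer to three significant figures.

-0.122 eV

Eᵢ/kT = 0.46307, 4.0904.
Z = Σ gᵢe^(−Eᵢ/kT) = 6·e^(−0.46307) + 3·e^(−4.0904) = 3.7761 + 0.050198 = 3.8263.
F = −kT ln Z = −0.0907 × ln(3.8263) = −0.0907 × 1.3419 = -0.122 eV.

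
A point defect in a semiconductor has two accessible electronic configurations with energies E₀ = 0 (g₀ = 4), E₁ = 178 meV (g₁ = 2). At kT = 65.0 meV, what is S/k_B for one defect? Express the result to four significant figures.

Eᵢ/kT = 0, 2.73846.
Z = Σ gᵢe^(−Eᵢ/kT) = 4·e^(−0) + 2·e^(−2.73846) = 4.00000 + 0.129340 = 4.12934.
⟨E⟩ = Σ EᵢPᵢ = 5.57535 meV.
S/k_B = ln Z + ⟨E⟩/kT = ln(4.12934) + 5.57535/65.0 = 1.41812 + 0.0857746 = 1.504.

1.504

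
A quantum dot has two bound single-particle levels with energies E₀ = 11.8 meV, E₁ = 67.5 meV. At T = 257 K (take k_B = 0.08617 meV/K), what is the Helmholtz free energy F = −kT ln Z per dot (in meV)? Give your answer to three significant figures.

k_BT = 0.08617 × 257 K = 22.146 meV.
Eᵢ/kT = 0.53283, 3.0480.
Z = Σ e^(−Eᵢ/kT) = e^(−0.53283) + e^(−3.0480) = 0.58694 + 0.047454 = 0.63439.
F = −kT ln Z = −22.146 × ln(0.63439) = −22.146 × -0.45509 = 10.1 meV.

10.1 meV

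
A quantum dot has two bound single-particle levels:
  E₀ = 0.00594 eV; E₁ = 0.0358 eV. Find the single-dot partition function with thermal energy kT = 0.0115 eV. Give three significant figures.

Z = 0.641

Eᵢ/kT = 0.51652, 3.1130.
Z = Σ e^(−Eᵢ/kT) = e^(−0.51652) + e^(−3.1130) = 0.59659 + 0.044467 = 0.64106.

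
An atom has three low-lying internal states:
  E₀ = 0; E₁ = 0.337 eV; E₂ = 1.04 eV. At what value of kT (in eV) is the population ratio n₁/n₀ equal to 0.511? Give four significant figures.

0.5019 eV

n₁/n₀ = exp[−(E₁−E₀)/kT] = 0.511.
⇒ (E₁−E₀)/kT = ln(1/0.511) = ln(1.95695) = 0.671387.
kT = 0.337 eV / 0.671387 = 0.5019 eV.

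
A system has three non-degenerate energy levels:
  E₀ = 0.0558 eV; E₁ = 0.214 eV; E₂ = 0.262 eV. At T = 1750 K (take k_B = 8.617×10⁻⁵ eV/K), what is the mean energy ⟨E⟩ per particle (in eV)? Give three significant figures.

k_BT = 8.617×10⁻⁵ × 1750 K = 0.15080 eV.
Eᵢ/kT = 0.37003, 1.4191, 1.7374.
Z = Σ e^(−Eᵢ/kT) = e^(−0.37003) + e^(−1.4191) + e^(−1.7374) = 0.69071 + 0.24193 + 0.17598 = 1.1086.
⟨E⟩ = Σ Eᵢ e^(−Eᵢ/kT) / Z = (0.0558·0.69071 + 0.214·0.24193 + 0.262·0.17598) / 1.1086 = 0.123 eV.

0.123 eV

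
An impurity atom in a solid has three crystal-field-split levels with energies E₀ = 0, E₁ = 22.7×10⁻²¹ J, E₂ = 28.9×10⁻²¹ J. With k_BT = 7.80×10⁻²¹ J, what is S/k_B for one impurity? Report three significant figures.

Eᵢ/kT = 0, 2.9103, 3.7051.
Z = Σ e^(−Eᵢ/kT) = e^(−0) + e^(−2.9103) + e^(−3.7051) = 1.0000 + 0.054459 + 0.024598 = 1.0791.
⟨E⟩ = Σ EᵢPᵢ = 1.8044 ×10⁻²¹ J.
S/k_B = ln Z + ⟨E⟩/kT = ln(1.0791) + 1.8044/7.80 = 0.076127 + 0.23133 = 0.307.

0.307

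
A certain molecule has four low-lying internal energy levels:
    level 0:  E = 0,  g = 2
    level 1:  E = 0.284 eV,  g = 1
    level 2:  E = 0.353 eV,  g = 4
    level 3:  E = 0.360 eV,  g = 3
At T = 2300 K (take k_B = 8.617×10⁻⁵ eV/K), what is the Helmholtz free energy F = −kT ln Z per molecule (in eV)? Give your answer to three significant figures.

k_BT = 8.617×10⁻⁵ × 2300 K = 0.19819 eV.
Eᵢ/kT = 0, 1.4330, 1.7811, 1.8164.
Z = Σ gᵢe^(−Eᵢ/kT) = 2·e^(−0) + 1·e^(−1.4330) + 4·e^(−1.7811) + 3·e^(−1.8164) = 2.0000 + 0.23859 + 0.67381 + 0.48783 = 3.4002.
F = −kT ln Z = −0.19819 × ln(3.4002) = −0.19819 × 1.2238 = -0.243 eV.

-0.243 eV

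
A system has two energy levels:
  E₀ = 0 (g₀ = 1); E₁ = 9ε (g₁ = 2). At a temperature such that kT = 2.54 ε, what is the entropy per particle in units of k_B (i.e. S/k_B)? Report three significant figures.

0.250

Eᵢ/kT = 0, 3.5433.
Z = Σ gᵢe^(−Eᵢ/kT) = 1·e^(−0) + 2·e^(−3.5433) = 1.0000 + 0.057835 = 1.0578.
⟨E⟩ = Σ EᵢPᵢ = 0.49207 ε.
S/k_B = ln Z + ⟨E⟩/kT = ln(1.0578) + 0.49207/2.54 = 0.056191 + 0.19373 = 0.250.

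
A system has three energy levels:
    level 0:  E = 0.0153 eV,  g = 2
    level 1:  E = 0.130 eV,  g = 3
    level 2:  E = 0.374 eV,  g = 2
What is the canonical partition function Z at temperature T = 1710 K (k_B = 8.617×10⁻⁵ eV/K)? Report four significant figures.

k_BT = 8.617×10⁻⁵ × 1710 K = 0.147351 eV.
Eᵢ/kT = 0.103834, 0.882247, 2.53816.
Z = Σ gᵢe^(−Eᵢ/kT) = 2·e^(−0.103834) + 3·e^(−0.882247) + 2·e^(−2.53816) = 1.80275 + 1.24156 + 0.158023 = 3.20233.

Z = 3.202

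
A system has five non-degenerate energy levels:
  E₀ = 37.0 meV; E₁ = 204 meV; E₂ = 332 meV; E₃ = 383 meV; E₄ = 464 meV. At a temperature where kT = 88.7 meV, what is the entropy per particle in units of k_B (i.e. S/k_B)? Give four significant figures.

0.6267

Eᵢ/kT = 0.417136, 2.29989, 3.74295, 4.31793, 5.23112.
Z = Σ e^(−Eᵢ/kT) = e^(−0.417136) + e^(−2.29989) + e^(−3.74295) + e^(−4.31793) + e^(−5.23112) = 0.658931 + 0.100270 + 0.0236841 + 0.0133274 + 0.00534753 = 0.801560.
⟨E⟩ = Σ EᵢPᵢ = 75.2087 meV.
S/k_B = ln Z + ⟨E⟩/kT = ln(0.801560) + 75.2087/88.7 = -0.221195 + 0.847900 = 0.6267.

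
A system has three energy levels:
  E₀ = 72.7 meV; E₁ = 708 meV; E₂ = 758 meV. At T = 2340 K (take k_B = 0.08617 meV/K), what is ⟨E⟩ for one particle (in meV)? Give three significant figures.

k_BT = 0.08617 × 2340 K = 201.64 meV.
Eᵢ/kT = 0.36054, 3.5112, 3.7592.
Z = Σ e^(−Eᵢ/kT) = e^(−0.36054) + e^(−3.5112) + e^(−3.7592) = 0.69730 + 0.029861 + 0.023302 = 0.75046.
⟨E⟩ = Σ Eᵢ e^(−Eᵢ/kT) / Z = (72.7·0.69730 + 708·0.029861 + 758·0.023302) / 0.75046 = 119 meV.

119 meV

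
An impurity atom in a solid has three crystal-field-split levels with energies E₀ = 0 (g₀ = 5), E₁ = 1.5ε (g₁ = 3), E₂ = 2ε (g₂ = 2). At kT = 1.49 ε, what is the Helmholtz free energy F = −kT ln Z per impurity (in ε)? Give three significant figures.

Eᵢ/kT = 0, 1.0067, 1.3423.
Z = Σ gᵢe^(−Eᵢ/kT) = 5·e^(−0) + 3·e^(−1.0067) + 2·e^(−1.3423) = 5.0000 + 1.0963 + 0.52249 = 6.6188.
F = −kT ln Z = −1.49 × ln(6.6188) = −1.49 × 1.8899 = -2.82 ε.

-2.82 ε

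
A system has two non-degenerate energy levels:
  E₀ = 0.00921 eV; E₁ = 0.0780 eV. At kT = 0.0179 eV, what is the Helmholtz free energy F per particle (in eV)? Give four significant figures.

Eᵢ/kT = 0.514525, 4.35754.
Z = Σ e^(−Eᵢ/kT) = e^(−0.514525) + e^(−4.35754) = 0.597784 + 0.0128099 = 0.610594.
F = −kT ln Z = −0.0179 × ln(0.610594) = −0.0179 × -0.493323 = 0.008830 eV.

0.008830 eV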